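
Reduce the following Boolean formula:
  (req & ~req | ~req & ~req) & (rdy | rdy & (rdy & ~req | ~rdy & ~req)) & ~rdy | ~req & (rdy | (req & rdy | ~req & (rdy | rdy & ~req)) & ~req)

~req & rdy

(req & ~req | ~req & ~req) & (rdy | rdy & (rdy & ~req | ~rdy & ~req)) & ~rdy | ~req & (rdy | (req & rdy | ~req & (rdy | rdy & ~req)) & ~req)
= (req & ~req | ~req & ~req) & (rdy | rdy & (rdy & ~req | ~rdy & ~req)) & ~rdy | ~req & (rdy | (req & rdy | ~req & rdy) & ~req)   [absorption]
= (req & ~req | ~req & ~req) & (rdy | rdy & ~req) & ~rdy | ~req & (rdy | (req & rdy | ~req & rdy) & ~req)   [distribution]
= ~req & (rdy | rdy & ~req) & ~rdy | ~req & (rdy | (req & rdy | ~req & rdy) & ~req)   [distribution]
= ~req & (rdy | rdy & ~req) & ~rdy | ~req & (rdy | rdy & ~req)   [distribution]
= ~req & (rdy | rdy & ~req)   [absorption]
= ~req & rdy   [absorption]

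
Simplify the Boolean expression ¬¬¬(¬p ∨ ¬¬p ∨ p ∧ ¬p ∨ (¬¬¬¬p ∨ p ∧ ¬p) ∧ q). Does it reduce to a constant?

False

¬¬¬(¬p ∨ ¬¬p ∨ p ∧ ¬p ∨ (¬¬¬¬p ∨ p ∧ ¬p) ∧ q)
= ¬¬¬(¬p ∨ ¬¬p ∨ p ∧ ¬p ∨ (¬¬p ∨ p ∧ ¬p) ∧ q)   [double negation]
= ¬¬¬(¬p ∨ ¬¬p ∨ p ∧ ¬p)   [absorption]
= ¬¬¬(¬p ∨ ¬¬p)   [complement / identity]
= ¬(¬p ∨ ¬¬p)   [double negation]
= p ∧ ¬p   [De Morgan]
= False   [complement]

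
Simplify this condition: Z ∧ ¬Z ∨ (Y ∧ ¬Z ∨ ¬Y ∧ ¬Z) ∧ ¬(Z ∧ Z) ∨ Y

Z ∧ ¬Z ∨ (Y ∧ ¬Z ∨ ¬Y ∧ ¬Z) ∧ ¬(Z ∧ Z) ∨ Y
= Z ∧ ¬Z ∨ ¬Z ∧ ¬(Z ∧ Z) ∨ Y   [distribution]
= Z ∧ ¬Z ∨ ¬Z ∧ ¬Z ∨ Y   [idempotence]
= ¬Z ∨ Y   [distribution]

¬Z ∨ Y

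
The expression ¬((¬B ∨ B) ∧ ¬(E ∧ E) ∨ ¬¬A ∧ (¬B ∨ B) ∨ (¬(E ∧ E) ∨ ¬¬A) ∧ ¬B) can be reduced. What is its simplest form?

E ∧ ¬A

¬((¬B ∨ B) ∧ ¬(E ∧ E) ∨ ¬¬A ∧ (¬B ∨ B) ∨ (¬(E ∧ E) ∨ ¬¬A) ∧ ¬B)
= ¬((¬(E ∧ E) ∨ ¬¬A) ∧ (¬B ∨ B) ∨ (¬(E ∧ E) ∨ ¬¬A) ∧ ¬B)
= ¬(¬(E ∧ E) ∨ ¬¬A ∨ (¬(E ∧ E) ∨ ¬¬A) ∧ ¬B)
= ¬(¬(E ∧ E) ∨ ¬¬A)
= E ∧ E ∧ ¬A
= E ∧ ¬A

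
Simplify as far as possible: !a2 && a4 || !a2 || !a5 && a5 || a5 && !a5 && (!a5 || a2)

!a2 && a4 || !a2 || !a5 && a5 || a5 && !a5 && (!a5 || a2)
= !a2 && a4 || !a2 || !a5 && a5 || a5 && !a5   [absorption]
= !a2 && a4 || !a2 || a5 && !a5   [complement / identity]
= !a2 && a4 || !a2   [complement / identity]
= !a2   [absorption]

!a2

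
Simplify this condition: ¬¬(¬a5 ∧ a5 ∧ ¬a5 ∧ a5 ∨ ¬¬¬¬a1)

a1

¬¬(¬a5 ∧ a5 ∧ ¬a5 ∧ a5 ∨ ¬¬¬¬a1)
= ¬¬(¬a5 ∧ a5 ∧ ¬a5 ∧ a5 ∨ ¬¬a1)   [double negation]
= ¬¬(¬a5 ∧ a5 ∨ ¬¬a1)   [idempotence]
= ¬a5 ∧ a5 ∨ ¬¬a1   [double negation]
= ¬¬a1   [complement / identity]
= a1   [double negation]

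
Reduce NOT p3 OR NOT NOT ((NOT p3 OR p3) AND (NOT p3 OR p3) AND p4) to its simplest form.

NOT p3 OR NOT NOT ((NOT p3 OR p3) AND (NOT p3 OR p3) AND p4)
= NOT p3 OR (NOT p3 OR p3) AND (NOT p3 OR p3) AND p4   — double negation
= NOT p3 OR (NOT p3 OR p3) AND p4   — complement / identity
= NOT p3 OR p4   — complement / identity

NOT p3 OR p4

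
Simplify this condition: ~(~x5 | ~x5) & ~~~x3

x5 & ~x3

~(~x5 | ~x5) & ~~~x3
= ~(~x5 | ~x5) & ~x3   — double negation
= x5 & x5 & ~x3   — De Morgan
= x5 & ~x3   — idempotence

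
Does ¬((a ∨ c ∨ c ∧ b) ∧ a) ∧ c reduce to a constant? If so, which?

¬((a ∨ c ∨ c ∧ b) ∧ a) ∧ c
= ¬((a ∨ c) ∧ a) ∧ c   [absorption]
= ¬a ∧ c   [absorption]
This depends on a, c, so it is not a constant.

no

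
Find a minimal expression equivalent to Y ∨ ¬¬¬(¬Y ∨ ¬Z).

Y

Y ∨ ¬¬¬(¬Y ∨ ¬Z)
= Y ∨ ¬(¬Y ∨ ¬Z)
= Y ∨ Y ∧ Z
= Y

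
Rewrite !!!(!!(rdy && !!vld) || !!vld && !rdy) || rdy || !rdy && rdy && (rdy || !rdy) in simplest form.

!vld || rdy

!!!(!!(rdy && !!vld) || !!vld && !rdy) || rdy || !rdy && rdy && (rdy || !rdy)
= !!!(rdy && !!vld || !!vld && !rdy) || rdy || !rdy && rdy && (rdy || !rdy)   — double negation
= !!!!!vld || rdy || !rdy && rdy && (rdy || !rdy)   — distribution
= !!!!!vld || rdy || !rdy && rdy   — complement / identity
= !!!vld || rdy || !rdy && rdy   — double negation
= !!!vld || rdy   — complement / identity
= !vld || rdy   — double negation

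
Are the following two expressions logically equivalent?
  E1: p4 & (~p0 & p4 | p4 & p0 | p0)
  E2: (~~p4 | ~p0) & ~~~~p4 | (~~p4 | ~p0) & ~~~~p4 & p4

E1: p4 & (~p0 & p4 | p4 & p0 | p0)
    = p4 & (p4 | p0)   [distribution]
    = p4   [absorption]
E2: (~~p4 | ~p0) & ~~~~p4 | (~~p4 | ~p0) & ~~~~p4 & p4
    = (~~p4 | ~p0) & ~~~~p4   [absorption]
    = (~~p4 | ~p0) & ~~p4   [double negation]
    = ~~p4   [absorption]
    = p4   [double negation]
Both reduce to p4, so they are equivalent.

Yes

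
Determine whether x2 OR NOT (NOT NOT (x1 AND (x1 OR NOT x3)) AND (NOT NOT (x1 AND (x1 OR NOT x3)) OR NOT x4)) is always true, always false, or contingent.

contingent

x2 OR NOT (NOT NOT (x1 AND (x1 OR NOT x3)) AND (NOT NOT (x1 AND (x1 OR NOT x3)) OR NOT x4))
= x2 OR NOT NOT NOT (x1 AND (x1 OR NOT x3))   — absorption
= x2 OR NOT NOT NOT x1   — absorption
= x2 OR NOT x1   — double negation
This depends on x1, x2, so it is not a constant.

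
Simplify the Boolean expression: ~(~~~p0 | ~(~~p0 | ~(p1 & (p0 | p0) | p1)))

p0

~(~~~p0 | ~(~~p0 | ~(p1 & (p0 | p0) | p1)))
= ~(~~~p0 | ~p0 & (p1 & (p0 | p0) | p1))   [De Morgan]
= ~(~p0 | ~p0 & (p1 & (p0 | p0) | p1))   [double negation]
= ~(~p0 | ~p0 & (p1 & p0 | p1))   [idempotence]
= ~(~p0 | ~p0 & p1)   [absorption]
= ~~p0   [absorption]
= p0   [double negation]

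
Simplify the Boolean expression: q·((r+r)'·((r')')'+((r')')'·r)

q·((r+r)'·((r')')'+((r')')'·r)
= q·(r'·((r')')'+((r')')'·r)
= q·((r')')'
= q·r'

q·r'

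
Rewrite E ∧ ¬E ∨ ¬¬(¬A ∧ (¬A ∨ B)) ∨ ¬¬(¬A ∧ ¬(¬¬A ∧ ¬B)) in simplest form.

E ∧ ¬E ∨ ¬¬(¬A ∧ (¬A ∨ B)) ∨ ¬¬(¬A ∧ ¬(¬¬A ∧ ¬B))
= E ∧ ¬E ∨ ¬¬(¬A ∧ (¬A ∨ B)) ∨ ¬¬(¬A ∧ (¬A ∨ B))
= E ∧ ¬E ∨ ¬¬(¬A ∧ (¬A ∨ B))
= ¬¬(¬A ∧ (¬A ∨ B))
= ¬¬¬A
= ¬A

¬A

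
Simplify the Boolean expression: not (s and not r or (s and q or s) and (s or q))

not (s and not r or (s and q or s) and (s or q))
= not (s and not r or s and (s or q))   [absorption]
= not (s and not r or s)   [absorption]
= not s   [absorption]

not s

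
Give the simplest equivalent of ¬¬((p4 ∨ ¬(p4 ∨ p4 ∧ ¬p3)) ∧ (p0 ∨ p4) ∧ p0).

¬¬((p4 ∨ ¬(p4 ∨ p4 ∧ ¬p3)) ∧ (p0 ∨ p4) ∧ p0)
= (p4 ∨ ¬(p4 ∨ p4 ∧ ¬p3)) ∧ (p0 ∨ p4) ∧ p0   — double negation
= (p4 ∨ ¬p4) ∧ (p0 ∨ p4) ∧ p0   — absorption
= (p0 ∨ p4) ∧ p0   — complement / identity
= p0   — absorption

p0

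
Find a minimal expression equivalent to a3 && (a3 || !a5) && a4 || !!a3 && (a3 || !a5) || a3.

a3

a3 && (a3 || !a5) && a4 || !!a3 && (a3 || !a5) || a3
= a3 && (a3 || !a5) && a4 || a3 && (a3 || !a5) || a3
= a3 && (a3 || !a5) || a3
= a3 || a3
= a3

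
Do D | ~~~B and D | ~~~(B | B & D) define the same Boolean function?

Yes

E1: D | ~~~B
    = D | ~B   — double negation
E2: D | ~~~(B | B & D)
    = D | ~~~B   — absorption
    = D | ~B   — double negation
Both reduce to D | ~B, so they are equivalent.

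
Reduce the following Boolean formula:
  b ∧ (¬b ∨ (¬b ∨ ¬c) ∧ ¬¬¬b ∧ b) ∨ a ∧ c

a ∧ c

b ∧ (¬b ∨ (¬b ∨ ¬c) ∧ ¬¬¬b ∧ b) ∨ a ∧ c
= b ∧ (¬b ∨ (¬b ∨ ¬c) ∧ ¬b ∧ b) ∨ a ∧ c   (double negation)
= b ∧ (¬b ∨ ¬b ∧ b) ∨ a ∧ c   (absorption)
= b ∧ ¬b ∨ a ∧ c   (complement / identity)
= a ∧ c   (complement / identity)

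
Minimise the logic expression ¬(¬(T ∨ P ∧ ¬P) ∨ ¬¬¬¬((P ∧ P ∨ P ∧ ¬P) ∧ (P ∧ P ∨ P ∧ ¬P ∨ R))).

T ∧ ¬P

¬(¬(T ∨ P ∧ ¬P) ∨ ¬¬¬¬((P ∧ P ∨ P ∧ ¬P) ∧ (P ∧ P ∨ P ∧ ¬P ∨ R)))
= ¬(¬(T ∨ P ∧ ¬P) ∨ ¬¬¬¬(P ∧ P ∨ P ∧ ¬P))
= ¬(¬T ∨ ¬¬¬¬(P ∧ P ∨ P ∧ ¬P))
= ¬(¬T ∨ ¬¬(P ∧ P ∨ P ∧ ¬P))
= ¬(¬T ∨ ¬¬P)
= T ∧ ¬P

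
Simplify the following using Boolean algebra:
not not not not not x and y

not x and y

not not not not not x and y
= not not not x and y   (double negation)
= not x and y   (double negation)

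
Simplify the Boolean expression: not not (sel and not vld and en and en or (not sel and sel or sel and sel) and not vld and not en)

not not (sel and not vld and en and en or (not sel and sel or sel and sel) and not vld and not en)
= sel and not vld and en and en or (not sel and sel or sel and sel) and not vld and not en
= sel and not vld and en and en or sel and not vld and not en
= sel and not vld and en or sel and not vld and not en
= sel and not vld

sel and not vld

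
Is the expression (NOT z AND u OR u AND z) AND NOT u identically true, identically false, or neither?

identically false

(NOT z AND u OR u AND z) AND NOT u
= u AND NOT u
= FALSE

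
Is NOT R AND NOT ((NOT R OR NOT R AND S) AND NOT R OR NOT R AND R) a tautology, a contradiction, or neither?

NOT R AND NOT ((NOT R OR NOT R AND S) AND NOT R OR NOT R AND R)
= NOT R AND NOT (NOT R AND NOT R OR NOT R AND R)
= NOT R AND NOT NOT R
= NOT R AND R
= FALSE

contradiction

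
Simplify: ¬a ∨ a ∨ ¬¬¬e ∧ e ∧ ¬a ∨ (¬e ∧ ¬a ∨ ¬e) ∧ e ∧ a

¬a ∨ a ∨ ¬¬¬e ∧ e ∧ ¬a ∨ (¬e ∧ ¬a ∨ ¬e) ∧ e ∧ a
= ¬a ∨ a ∨ ¬¬¬e ∧ e ∧ ¬a ∨ ¬e ∧ e ∧ a   (absorption)
= ¬a ∨ a ∨ ¬e ∧ e ∧ ¬a ∨ ¬e ∧ e ∧ a   (double negation)
= ¬a ∨ a ∨ ¬e ∧ e   (distribution)
= ¬a ∨ a   (complement / identity)
= True   (complement)

True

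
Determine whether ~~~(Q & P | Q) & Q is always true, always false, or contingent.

always false

~~~(Q & P | Q) & Q
= ~(Q & P | Q) & Q   (double negation)
= ~Q & Q   (absorption)
= 0   (complement)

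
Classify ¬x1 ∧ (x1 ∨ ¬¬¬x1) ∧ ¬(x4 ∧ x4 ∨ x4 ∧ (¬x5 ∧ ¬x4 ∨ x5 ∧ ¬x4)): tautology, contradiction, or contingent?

contingent

¬x1 ∧ (x1 ∨ ¬¬¬x1) ∧ ¬(x4 ∧ x4 ∨ x4 ∧ (¬x5 ∧ ¬x4 ∨ x5 ∧ ¬x4))
= ¬x1 ∧ (x1 ∨ ¬¬¬x1) ∧ ¬(x4 ∧ x4 ∨ x4 ∧ ¬x4)
= ¬x1 ∧ (x1 ∨ ¬x1) ∧ ¬(x4 ∧ x4 ∨ x4 ∧ ¬x4)
= ¬x1 ∧ (x1 ∨ ¬x1) ∧ ¬x4
= ¬x1 ∧ ¬x4
This depends on x1, x4, so it is not a constant.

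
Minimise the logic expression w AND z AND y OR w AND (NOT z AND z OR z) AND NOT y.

w AND z

w AND z AND y OR w AND (NOT z AND z OR z) AND NOT y
= w AND z AND y OR w AND z AND NOT y
= w AND z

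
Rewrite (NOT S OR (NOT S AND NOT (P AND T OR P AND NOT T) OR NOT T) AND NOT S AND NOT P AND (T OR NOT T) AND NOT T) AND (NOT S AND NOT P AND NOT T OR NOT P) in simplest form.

(NOT S OR (NOT S AND NOT (P AND T OR P AND NOT T) OR NOT T) AND NOT S AND NOT P AND (T OR NOT T) AND NOT T) AND (NOT S AND NOT P AND NOT T OR NOT P)
= (NOT S OR (NOT S AND NOT P OR NOT T) AND NOT S AND NOT P AND (T OR NOT T) AND NOT T) AND (NOT S AND NOT P AND NOT T OR NOT P)   (distribution)
= (NOT S OR (NOT S AND NOT P OR NOT T) AND NOT S AND NOT P AND NOT T) AND (NOT S AND NOT P AND NOT T OR NOT P)   (complement / identity)
= (NOT S OR NOT S AND NOT P AND NOT T) AND (NOT S AND NOT P AND NOT T OR NOT P)   (absorption)
= NOT S AND NOT P OR NOT S AND NOT P AND NOT T   (distribution)
= NOT S AND NOT P   (absorption)

NOT S AND NOT P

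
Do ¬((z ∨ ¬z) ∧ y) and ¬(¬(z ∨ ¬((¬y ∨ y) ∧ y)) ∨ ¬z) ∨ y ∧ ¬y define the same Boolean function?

No

E1: ¬((z ∨ ¬z) ∧ y)
    = ¬y   (complement / identity)
E2: ¬(¬(z ∨ ¬((¬y ∨ y) ∧ y)) ∨ ¬z) ∨ y ∧ ¬y
    = (z ∨ ¬((¬y ∨ y) ∧ y)) ∧ z ∨ y ∧ ¬y   (De Morgan)
    = (z ∨ ¬y) ∧ z ∨ y ∧ ¬y   (complement / identity)
    = (z ∨ ¬y) ∧ z   (complement / identity)
    = z   (absorption)
These differ: at y=0, z=0, E1 = 1 but E2 = 0.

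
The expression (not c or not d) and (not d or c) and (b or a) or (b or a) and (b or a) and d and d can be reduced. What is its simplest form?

(not c or not d) and (not d or c) and (b or a) or (b or a) and (b or a) and d and d
= (not d or not c and c) and (b or a) or (b or a) and (b or a) and d and d   (distribution)
= (not d or not c and c) and (b or a) or (b or a) and (b or a) and d   (idempotence)
= (not d or not c and c) and (b or a) or (b or a) and d   (idempotence)
= not d and (b or a) or (b or a) and d   (complement / identity)
= b or a   (distribution)

b or a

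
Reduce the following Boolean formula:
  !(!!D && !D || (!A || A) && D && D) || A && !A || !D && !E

!(!!D && !D || (!A || A) && D && D) || A && !A || !D && !E
= !(!!D && !D || (!A || A) && D && D) || !D && !E   (complement / identity)
= !(!!D && !D || D && D) || !D && !E   (complement / identity)
= !(D && !D || D && D) || !D && !E   (double negation)
= !D || !D && !E   (distribution)
= !D   (absorption)

!D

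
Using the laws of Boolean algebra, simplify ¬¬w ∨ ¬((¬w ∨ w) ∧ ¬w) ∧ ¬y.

w

¬¬w ∨ ¬((¬w ∨ w) ∧ ¬w) ∧ ¬y
= ¬¬w ∨ ¬¬w ∧ ¬y
= ¬¬w
= w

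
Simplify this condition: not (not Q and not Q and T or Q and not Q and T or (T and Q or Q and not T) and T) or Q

not T or Q

not (not Q and not Q and T or Q and not Q and T or (T and Q or Q and not T) and T) or Q
= not (not Q and T or (T and Q or Q and not T) and T) or Q   — distribution
= not (not Q and T or Q and T) or Q   — distribution
= not T or Q   — distribution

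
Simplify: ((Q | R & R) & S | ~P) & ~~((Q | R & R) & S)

((Q | R & R) & S | ~P) & ~~((Q | R & R) & S)
= ((Q | R & R) & S | ~P) & (Q | R & R) & S   [double negation]
= (Q | R & R) & S   [absorption]
= (Q | R) & S   [idempotence]

(Q | R) & S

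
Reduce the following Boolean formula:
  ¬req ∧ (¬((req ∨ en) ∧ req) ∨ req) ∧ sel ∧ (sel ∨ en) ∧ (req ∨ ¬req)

¬req ∧ sel

¬req ∧ (¬((req ∨ en) ∧ req) ∨ req) ∧ sel ∧ (sel ∨ en) ∧ (req ∨ ¬req)
= ¬req ∧ (¬((req ∨ en) ∧ req) ∨ req) ∧ sel ∧ (sel ∨ en)   — complement / identity
= ¬req ∧ (¬req ∨ req) ∧ sel ∧ (sel ∨ en)   — absorption
= ¬req ∧ (¬req ∨ req) ∧ sel   — absorption
= ¬req ∧ sel   — complement / identity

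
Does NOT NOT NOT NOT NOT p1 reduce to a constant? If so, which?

NOT NOT NOT NOT NOT p1
= NOT NOT NOT p1
= NOT p1
This depends on p1, so it is not a constant.

no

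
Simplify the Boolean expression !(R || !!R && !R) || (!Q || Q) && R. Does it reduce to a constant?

true

!(R || !!R && !R) || (!Q || Q) && R
= !(R || !!R && !R) || R   [complement / identity]
= !(R || R && !R) || R   [double negation]
= !R || R   [complement / identity]
= true   [complement]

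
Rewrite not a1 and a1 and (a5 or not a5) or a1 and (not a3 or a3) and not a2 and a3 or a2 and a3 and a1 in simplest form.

not a1 and a1 and (a5 or not a5) or a1 and (not a3 or a3) and not a2 and a3 or a2 and a3 and a1
= not a1 and a1 and (a5 or not a5) or a1 and not a2 and a3 or a2 and a3 and a1
= not a1 and a1 or a1 and not a2 and a3 or a2 and a3 and a1
= a1 and not a2 and a3 or a2 and a3 and a1
= (not a2 and a3 or a2 and a3) and a1
= a3 and a1

a3 and a1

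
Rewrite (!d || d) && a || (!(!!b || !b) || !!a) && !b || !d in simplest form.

a || !d

(!d || d) && a || (!(!!b || !b) || !!a) && !b || !d
= (!d || d) && a || (!(!!b || !b) || a) && !b || !d   — double negation
= a || (!(!!b || !b) || a) && !b || !d   — complement / identity
= a || (!b && b || a) && !b || !d   — De Morgan
= a || a && !b || !d   — complement / identity
= a || !d   — absorption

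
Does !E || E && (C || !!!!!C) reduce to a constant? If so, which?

yes, True

!E || E && (C || !!!!!C)
= !E || E && (C || !!!C)
= !E || E && (C || !C)
= !E || E
= true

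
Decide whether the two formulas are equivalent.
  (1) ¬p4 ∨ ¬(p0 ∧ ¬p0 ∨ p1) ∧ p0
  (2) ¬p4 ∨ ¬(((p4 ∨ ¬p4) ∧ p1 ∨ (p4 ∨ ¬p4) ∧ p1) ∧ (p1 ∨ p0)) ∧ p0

E1: ¬p4 ∨ ¬(p0 ∧ ¬p0 ∨ p1) ∧ p0
    = ¬p4 ∨ ¬p1 ∧ p0   — complement / identity
E2: ¬p4 ∨ ¬(((p4 ∨ ¬p4) ∧ p1 ∨ (p4 ∨ ¬p4) ∧ p1) ∧ (p1 ∨ p0)) ∧ p0
    = ¬p4 ∨ ¬((p4 ∨ ¬p4) ∧ p1 ∧ (p1 ∨ p0)) ∧ p0   — idempotence
    = ¬p4 ∨ ¬(p1 ∧ (p1 ∨ p0)) ∧ p0   — complement / identity
    = ¬p4 ∨ ¬p1 ∧ p0   — absorption
Both reduce to ¬p4 ∨ ¬p1 ∧ p0, so they are equivalent.

Yes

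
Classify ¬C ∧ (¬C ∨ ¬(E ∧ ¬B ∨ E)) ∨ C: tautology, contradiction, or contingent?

tautology

¬C ∧ (¬C ∨ ¬(E ∧ ¬B ∨ E)) ∨ C
= ¬C ∧ (¬C ∨ ¬E) ∨ C   (absorption)
= ¬C ∨ C   (absorption)
= True   (complement)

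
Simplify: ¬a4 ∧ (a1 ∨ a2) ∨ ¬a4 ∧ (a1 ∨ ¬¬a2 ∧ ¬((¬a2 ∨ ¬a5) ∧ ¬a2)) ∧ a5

¬a4 ∧ (a1 ∨ a2) ∨ ¬a4 ∧ (a1 ∨ ¬¬a2 ∧ ¬((¬a2 ∨ ¬a5) ∧ ¬a2)) ∧ a5
= ¬a4 ∧ (a1 ∨ a2) ∨ ¬a4 ∧ (a1 ∨ ¬¬a2 ∧ ¬¬a2) ∧ a5
= ¬a4 ∧ (a1 ∨ a2) ∨ ¬a4 ∧ (a1 ∨ ¬¬a2) ∧ a5
= ¬a4 ∧ (a1 ∨ a2) ∨ ¬a4 ∧ (a1 ∨ a2) ∧ a5
= ¬a4 ∧ (a1 ∨ a2)

¬a4 ∧ (a1 ∨ a2)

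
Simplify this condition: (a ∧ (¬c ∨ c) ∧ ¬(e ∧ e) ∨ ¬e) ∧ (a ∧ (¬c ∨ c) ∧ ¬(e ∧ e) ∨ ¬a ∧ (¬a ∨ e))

¬e

(a ∧ (¬c ∨ c) ∧ ¬(e ∧ e) ∨ ¬e) ∧ (a ∧ (¬c ∨ c) ∧ ¬(e ∧ e) ∨ ¬a ∧ (¬a ∨ e))
= a ∧ (¬c ∨ c) ∧ ¬(e ∧ e) ∨ ¬e ∧ ¬a ∧ (¬a ∨ e)   (distribution)
= a ∧ (¬c ∨ c) ∧ ¬(e ∧ e) ∨ ¬e ∧ ¬a   (absorption)
= a ∧ (¬c ∨ c) ∧ ¬e ∨ ¬e ∧ ¬a   (idempotence)
= a ∧ ¬e ∨ ¬e ∧ ¬a   (complement / identity)
= ¬e   (distribution)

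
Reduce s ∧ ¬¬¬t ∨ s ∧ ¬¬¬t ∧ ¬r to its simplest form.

s ∧ ¬¬¬t ∨ s ∧ ¬¬¬t ∧ ¬r
= s ∧ ¬¬¬t ∨ s ∧ ¬t ∧ ¬r   (double negation)
= s ∧ ¬t ∨ s ∧ ¬t ∧ ¬r   (double negation)
= s ∧ ¬t   (absorption)

s ∧ ¬t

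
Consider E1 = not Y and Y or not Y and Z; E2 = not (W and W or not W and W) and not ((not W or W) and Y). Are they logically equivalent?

No

E1: not Y and Y or not Y and Z
    = not Y and Z   — complement / identity
E2: not (W and W or not W and W) and not ((not W or W) and Y)
    = not W and not ((not W or W) and Y)   — distribution
    = not W and not Y   — complement / identity
These differ: at W=0, Y=0, Z=0, E1 = 0 but E2 = 1.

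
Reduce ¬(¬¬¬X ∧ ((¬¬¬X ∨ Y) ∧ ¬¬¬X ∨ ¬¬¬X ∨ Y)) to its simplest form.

X

¬(¬¬¬X ∧ ((¬¬¬X ∨ Y) ∧ ¬¬¬X ∨ ¬¬¬X ∨ Y))
= ¬(¬¬¬X ∧ ((¬¬¬X ∨ Y) ∧ ¬X ∨ ¬¬¬X ∨ Y))   [double negation]
= ¬(¬¬¬X ∧ (¬¬¬X ∨ Y))   [absorption]
= ¬¬¬¬X   [absorption]
= ¬¬X   [double negation]
= X   [double negation]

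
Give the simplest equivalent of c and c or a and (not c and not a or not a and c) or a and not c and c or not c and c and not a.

c and c or a and (not c and not a or not a and c) or a and not c and c or not c and c and not a
= c and c or a and not a or a and not c and c or not c and c and not a   — distribution
= c and c or a and not c and c or not c and c and not a   — complement / identity
= c and c or not c and c   — distribution
= c   — distribution

c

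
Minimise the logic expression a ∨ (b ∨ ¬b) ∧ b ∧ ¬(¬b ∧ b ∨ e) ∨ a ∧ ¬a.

a ∨ (b ∨ ¬b) ∧ b ∧ ¬(¬b ∧ b ∨ e) ∨ a ∧ ¬a
= a ∨ (b ∨ ¬b) ∧ b ∧ ¬e ∨ a ∧ ¬a   [complement / identity]
= a ∨ b ∧ ¬e ∨ a ∧ ¬a   [complement / identity]
= a ∨ b ∧ ¬e   [complement / identity]

a ∨ b ∧ ¬e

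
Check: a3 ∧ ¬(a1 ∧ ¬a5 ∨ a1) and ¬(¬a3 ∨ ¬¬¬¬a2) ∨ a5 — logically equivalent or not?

E1: a3 ∧ ¬(a1 ∧ ¬a5 ∨ a1)
    = a3 ∧ ¬a1   — absorption
E2: ¬(¬a3 ∨ ¬¬¬¬a2) ∨ a5
    = a3 ∧ ¬¬¬a2 ∨ a5   — De Morgan
    = a3 ∧ ¬a2 ∨ a5   — double negation
These differ: at a1=1, a2=0, a3=0, a5=1, E1 = 0 but E2 = 1.

No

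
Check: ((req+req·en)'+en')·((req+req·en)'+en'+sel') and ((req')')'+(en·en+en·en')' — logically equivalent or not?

Yes

E1: ((req+req·en)'+en')·((req+req·en)'+en'+sel')
    = (req+req·en)'+en'   — absorption
    = req'+en'   — absorption
E2: ((req')')'+(en·en+en·en')'
    = ((req')')'+en'   — distribution
    = req'+en'   — double negation
Both reduce to req'+en', so they are equivalent.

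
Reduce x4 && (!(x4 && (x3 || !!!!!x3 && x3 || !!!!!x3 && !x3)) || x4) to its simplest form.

x4

x4 && (!(x4 && (x3 || !!!!!x3 && x3 || !!!!!x3 && !x3)) || x4)
= x4 && (!(x4 && (x3 || !!!!!x3)) || x4)   [distribution]
= x4 && (!(x4 && (x3 || !!!x3)) || x4)   [double negation]
= x4 && (!(x4 && (x3 || !x3)) || x4)   [double negation]
= x4 && (!x4 || x4)   [complement / identity]
= x4   [complement / identity]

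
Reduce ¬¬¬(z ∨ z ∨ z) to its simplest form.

¬¬¬(z ∨ z ∨ z)
= ¬¬¬(z ∨ z)   [idempotence]
= ¬¬¬z   [idempotence]
= ¬z   [double negation]

¬z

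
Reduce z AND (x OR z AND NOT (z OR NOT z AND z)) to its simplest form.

z AND x

z AND (x OR z AND NOT (z OR NOT z AND z))
= z AND (x OR z AND NOT z)
= z AND x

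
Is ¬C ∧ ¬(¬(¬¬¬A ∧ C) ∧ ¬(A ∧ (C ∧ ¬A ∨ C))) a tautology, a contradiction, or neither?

¬C ∧ ¬(¬(¬¬¬A ∧ C) ∧ ¬(A ∧ (C ∧ ¬A ∨ C)))
= ¬C ∧ ¬(¬(¬¬¬A ∧ C) ∧ ¬(A ∧ C))   (absorption)
= ¬C ∧ (¬¬¬A ∧ C ∨ A ∧ C)   (De Morgan)
= ¬C ∧ (¬A ∧ C ∨ A ∧ C)   (double negation)
= ¬C ∧ C   (distribution)
= False   (complement)

contradiction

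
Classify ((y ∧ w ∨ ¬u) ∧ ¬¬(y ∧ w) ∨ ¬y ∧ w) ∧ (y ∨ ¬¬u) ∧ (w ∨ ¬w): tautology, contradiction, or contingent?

contingent

((y ∧ w ∨ ¬u) ∧ ¬¬(y ∧ w) ∨ ¬y ∧ w) ∧ (y ∨ ¬¬u) ∧ (w ∨ ¬w)
= ((y ∧ w ∨ ¬u) ∧ y ∧ w ∨ ¬y ∧ w) ∧ (y ∨ ¬¬u) ∧ (w ∨ ¬w)   [double negation]
= ((y ∧ w ∨ ¬u) ∧ y ∧ w ∨ ¬y ∧ w) ∧ (y ∨ ¬¬u)   [complement / identity]
= ((y ∧ w ∨ ¬u) ∧ y ∧ w ∨ ¬y ∧ w) ∧ (y ∨ u)   [double negation]
= (y ∧ w ∨ ¬y ∧ w) ∧ (y ∨ u)   [absorption]
= w ∧ (y ∨ u)   [distribution]
This depends on u, w, y, so it is not a constant.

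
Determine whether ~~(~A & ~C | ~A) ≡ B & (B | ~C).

E1: ~~(~A & ~C | ~A)
    = ~A & ~C | ~A   [double negation]
    = ~A   [absorption]
E2: B & (B | ~C)
    = B   [absorption]
These differ: at A=0, B=0, C=0, E1 = 1 but E2 = 0.

No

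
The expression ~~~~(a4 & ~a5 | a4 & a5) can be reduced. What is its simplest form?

a4

~~~~(a4 & ~a5 | a4 & a5)
= ~~(a4 & ~a5 | a4 & a5)   — double negation
= ~~a4   — distribution
= a4   — double negation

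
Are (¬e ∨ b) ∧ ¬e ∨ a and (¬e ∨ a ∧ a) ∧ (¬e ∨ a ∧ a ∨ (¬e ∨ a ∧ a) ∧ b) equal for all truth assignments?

Yes

E1: (¬e ∨ b) ∧ ¬e ∨ a
    = ¬e ∨ a   — absorption
E2: (¬e ∨ a ∧ a) ∧ (¬e ∨ a ∧ a ∨ (¬e ∨ a ∧ a) ∧ b)
    = (¬e ∨ a ∧ a) ∧ (¬e ∨ a ∧ a)   — absorption
    = ¬e ∨ a ∧ a   — idempotence
    = ¬e ∨ a   — idempotence
Both reduce to ¬e ∨ a, so they are equivalent.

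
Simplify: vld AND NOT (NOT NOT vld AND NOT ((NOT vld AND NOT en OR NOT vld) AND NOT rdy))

FALSE

vld AND NOT (NOT NOT vld AND NOT ((NOT vld AND NOT en OR NOT vld) AND NOT rdy))
= vld AND NOT (NOT NOT vld AND NOT (NOT vld AND NOT rdy))   — absorption
= vld AND (NOT vld OR NOT vld AND NOT rdy)   — De Morgan
= vld AND NOT vld   — absorption
= FALSE   — complement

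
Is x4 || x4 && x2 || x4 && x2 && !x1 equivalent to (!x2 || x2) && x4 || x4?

Yes

E1: x4 || x4 && x2 || x4 && x2 && !x1
    = x4 || x4 && x2
    = x4
E2: (!x2 || x2) && x4 || x4
    = x4 || x4
    = x4
Both reduce to x4, so they are equivalent.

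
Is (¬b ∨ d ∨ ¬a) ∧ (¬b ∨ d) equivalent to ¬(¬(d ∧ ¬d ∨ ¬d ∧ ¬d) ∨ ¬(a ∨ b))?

E1: (¬b ∨ d ∨ ¬a) ∧ (¬b ∨ d)
    = ¬b ∨ d   (absorption)
E2: ¬(¬(d ∧ ¬d ∨ ¬d ∧ ¬d) ∨ ¬(a ∨ b))
    = (d ∧ ¬d ∨ ¬d ∧ ¬d) ∧ (a ∨ b)   (De Morgan)
    = ¬d ∧ (a ∨ b)   (distribution)
These differ: at a=0, b=1, d=1, E1 = 1 but E2 = 0.

No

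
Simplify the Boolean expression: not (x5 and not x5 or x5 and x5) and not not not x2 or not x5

not (x5 and not x5 or x5 and x5) and not not not x2 or not x5
= not (x5 and not x5 or x5 and x5) and not x2 or not x5   [double negation]
= not x5 and not x2 or not x5   [distribution]
= not x5   [absorption]

not x5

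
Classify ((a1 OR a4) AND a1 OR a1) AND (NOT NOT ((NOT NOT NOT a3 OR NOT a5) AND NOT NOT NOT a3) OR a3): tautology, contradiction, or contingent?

((a1 OR a4) AND a1 OR a1) AND (NOT NOT ((NOT NOT NOT a3 OR NOT a5) AND NOT NOT NOT a3) OR a3)
= ((a1 OR a4) AND a1 OR a1) AND (NOT NOT NOT NOT NOT a3 OR a3)   (absorption)
= ((a1 OR a4) AND a1 OR a1) AND (NOT NOT NOT a3 OR a3)   (double negation)
= ((a1 OR a4) AND a1 OR a1) AND (NOT a3 OR a3)   (double negation)
= (a1 OR a4) AND a1 OR a1   (complement / identity)
= a1 OR a1   (absorption)
= a1   (idempotence)
This depends on a1, so it is not a constant.

contingent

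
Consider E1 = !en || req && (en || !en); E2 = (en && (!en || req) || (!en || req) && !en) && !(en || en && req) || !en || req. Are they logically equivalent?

E1: !en || req && (en || !en)
    = !en || req   [complement / identity]
E2: (en && (!en || req) || (!en || req) && !en) && !(en || en && req) || !en || req
    = (!en || req) && !(en || en && req) || !en || req   [distribution]
    = (!en || req) && !en || !en || req   [absorption]
    = !en || req   [absorption]
Both reduce to !en || req, so they are equivalent.

Yes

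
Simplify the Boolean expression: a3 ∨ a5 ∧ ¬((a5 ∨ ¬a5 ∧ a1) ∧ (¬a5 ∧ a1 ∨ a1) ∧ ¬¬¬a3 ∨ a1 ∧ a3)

a3 ∨ a5 ∧ ¬a1

a3 ∨ a5 ∧ ¬((a5 ∨ ¬a5 ∧ a1) ∧ (¬a5 ∧ a1 ∨ a1) ∧ ¬¬¬a3 ∨ a1 ∧ a3)
= a3 ∨ a5 ∧ ¬((¬a5 ∧ a1 ∨ a5 ∧ a1) ∧ ¬¬¬a3 ∨ a1 ∧ a3)
= a3 ∨ a5 ∧ ¬(a1 ∧ ¬¬¬a3 ∨ a1 ∧ a3)
= a3 ∨ a5 ∧ ¬(a1 ∧ ¬a3 ∨ a1 ∧ a3)
= a3 ∨ a5 ∧ ¬a1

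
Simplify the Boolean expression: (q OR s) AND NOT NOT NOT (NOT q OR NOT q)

q

(q OR s) AND NOT NOT NOT (NOT q OR NOT q)
= (q OR s) AND NOT (NOT q OR NOT q)   — double negation
= (q OR s) AND q AND q   — De Morgan
= (q OR s) AND q   — idempotence
= q   — absorption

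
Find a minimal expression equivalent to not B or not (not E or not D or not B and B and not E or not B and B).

not B or E and D

not B or not (not E or not D or not B and B and not E or not B and B)
= not B or not (not E or not D or not B and B)   [absorption]
= not B or not (not E or not D)   [complement / identity]
= not B or E and D   [De Morgan]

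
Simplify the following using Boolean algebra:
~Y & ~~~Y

~Y

~Y & ~~~Y
= ~Y & ~Y   — double negation
= ~Y   — idempotence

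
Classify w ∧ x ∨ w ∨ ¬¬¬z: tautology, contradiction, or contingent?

w ∧ x ∨ w ∨ ¬¬¬z
= w ∨ ¬¬¬z   [absorption]
= w ∨ ¬z   [double negation]
This depends on w, z, so it is not a constant.

contingent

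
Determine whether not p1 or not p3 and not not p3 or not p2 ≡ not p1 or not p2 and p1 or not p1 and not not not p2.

E1: not p1 or not p3 and not not p3 or not p2
    = not p1 or not p3 and p3 or not p2   (double negation)
    = not p1 or not p2   (complement / identity)
E2: not p1 or not p2 and p1 or not p1 and not not not p2
    = not p1 or not p2 and p1 or not p1 and not p2   (double negation)
    = not p1 or not p2   (distribution)
Both reduce to not p1 or not p2, so they are equivalent.

Yes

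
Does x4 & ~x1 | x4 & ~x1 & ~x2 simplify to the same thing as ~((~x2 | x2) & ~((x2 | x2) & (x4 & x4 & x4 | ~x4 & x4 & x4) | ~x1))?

No

E1: x4 & ~x1 | x4 & ~x1 & ~x2
    = x4 & ~x1
E2: ~((~x2 | x2) & ~((x2 | x2) & (x4 & x4 & x4 | ~x4 & x4 & x4) | ~x1))
    = ~((~x2 | x2) & ~((x2 | x2) & x4 & x4 | ~x1))
    = ~((~x2 | x2) & ~(x2 & x4 & x4 | ~x1))
    = ~((~x2 | x2) & ~(x2 & x4 | ~x1))
    = ~~(x2 & x4 | ~x1)
    = x2 & x4 | ~x1
These differ: at x1=0, x2=0, x4=0, E1 = 0 but E2 = 1.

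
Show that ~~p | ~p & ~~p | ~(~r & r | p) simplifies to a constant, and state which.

~~p | ~p & ~~p | ~(~r & r | p)
= ~~p | ~p & ~~p | ~p   — complement / identity
= ~~p | ~p & p | ~p   — double negation
= p | ~p & p | ~p   — double negation
= p | ~p   — complement / identity
= 1   — complement

1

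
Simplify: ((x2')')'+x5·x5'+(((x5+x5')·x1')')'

((x2')')'+x5·x5'+(((x5+x5')·x1')')'
= ((x2')')'+x5·x5'+((x1')')'
= ((x2')')'+((x1')')'
= x2'+((x1')')'
= x2'+x1'

x2'+x1'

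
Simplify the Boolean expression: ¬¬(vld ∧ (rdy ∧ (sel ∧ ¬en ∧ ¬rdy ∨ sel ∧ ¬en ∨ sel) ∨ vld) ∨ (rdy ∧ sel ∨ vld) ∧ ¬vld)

¬¬(vld ∧ (rdy ∧ (sel ∧ ¬en ∧ ¬rdy ∨ sel ∧ ¬en ∨ sel) ∨ vld) ∨ (rdy ∧ sel ∨ vld) ∧ ¬vld)
= ¬¬(vld ∧ (rdy ∧ (sel ∧ ¬en ∨ sel) ∨ vld) ∨ (rdy ∧ sel ∨ vld) ∧ ¬vld)
= ¬¬(vld ∧ (rdy ∧ sel ∨ vld) ∨ (rdy ∧ sel ∨ vld) ∧ ¬vld)
= ¬¬(rdy ∧ sel ∨ vld)
= rdy ∧ sel ∨ vld

rdy ∧ sel ∨ vld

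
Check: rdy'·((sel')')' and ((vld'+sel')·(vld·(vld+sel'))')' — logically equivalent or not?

E1: rdy'·((sel')')'
    = rdy'·sel'   — double negation
E2: ((vld'+sel')·(vld·(vld+sel'))')'
    = ((vld'+sel')·vld')'   — absorption
    = (vld')'   — absorption
    = vld   — double negation
These differ: at rdy=1, sel=0, vld=1, E1 = 0 but E2 = 1.

No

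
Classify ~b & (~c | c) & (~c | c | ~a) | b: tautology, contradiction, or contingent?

~b & (~c | c) & (~c | c | ~a) | b
= ~b & (~c | c) | b   [absorption]
= ~b | b   [complement / identity]
= 1   [complement]

tautology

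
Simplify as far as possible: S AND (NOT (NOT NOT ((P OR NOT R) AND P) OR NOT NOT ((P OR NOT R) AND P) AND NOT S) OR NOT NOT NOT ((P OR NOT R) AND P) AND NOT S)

S AND (NOT (NOT NOT ((P OR NOT R) AND P) OR NOT NOT ((P OR NOT R) AND P) AND NOT S) OR NOT NOT NOT ((P OR NOT R) AND P) AND NOT S)
= S AND (NOT NOT NOT ((P OR NOT R) AND P) OR NOT NOT NOT ((P OR NOT R) AND P) AND NOT S)
= S AND NOT NOT NOT ((P OR NOT R) AND P)
= S AND NOT ((P OR NOT R) AND P)
= S AND NOT P

S AND NOT P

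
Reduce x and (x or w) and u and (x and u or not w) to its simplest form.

x and u

x and (x or w) and u and (x and u or not w)
= x and u and (x and u or not w)   (absorption)
= x and u   (absorption)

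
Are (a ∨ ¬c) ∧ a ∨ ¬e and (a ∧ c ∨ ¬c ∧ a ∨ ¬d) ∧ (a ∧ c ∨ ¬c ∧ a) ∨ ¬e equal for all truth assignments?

E1: (a ∨ ¬c) ∧ a ∨ ¬e
    = a ∨ ¬e   [absorption]
E2: (a ∧ c ∨ ¬c ∧ a ∨ ¬d) ∧ (a ∧ c ∨ ¬c ∧ a) ∨ ¬e
    = a ∧ c ∨ ¬c ∧ a ∨ ¬e   [absorption]
    = a ∨ ¬e   [distribution]
Both reduce to a ∨ ¬e, so they are equivalent.

Yes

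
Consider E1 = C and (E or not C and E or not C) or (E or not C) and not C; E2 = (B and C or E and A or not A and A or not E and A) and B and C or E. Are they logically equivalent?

E1: C and (E or not C and E or not C) or (E or not C) and not C
    = C and (E or not C) or (E or not C) and not C   (absorption)
    = E or not C   (distribution)
E2: (B and C or E and A or not A and A or not E and A) and B and C or E
    = (B and C or E and A or not E and A) and B and C or E   (complement / identity)
    = (B and C or A) and B and C or E   (distribution)
    = B and C or E   (absorption)
These differ: at A=0, B=1, C=0, E=0, E1 = 1 but E2 = 0.

No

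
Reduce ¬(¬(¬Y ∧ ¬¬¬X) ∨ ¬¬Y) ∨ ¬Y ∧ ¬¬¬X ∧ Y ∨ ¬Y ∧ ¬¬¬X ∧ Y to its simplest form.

¬Y ∧ ¬X

¬(¬(¬Y ∧ ¬¬¬X) ∨ ¬¬Y) ∨ ¬Y ∧ ¬¬¬X ∧ Y ∨ ¬Y ∧ ¬¬¬X ∧ Y
= ¬Y ∧ ¬¬¬X ∧ ¬Y ∨ ¬Y ∧ ¬¬¬X ∧ Y ∨ ¬Y ∧ ¬¬¬X ∧ Y   — De Morgan
= ¬Y ∧ ¬¬¬X ∧ ¬Y ∨ ¬Y ∧ ¬¬¬X ∧ Y   — idempotence
= ¬Y ∧ ¬¬¬X   — distribution
= ¬Y ∧ ¬X   — double negation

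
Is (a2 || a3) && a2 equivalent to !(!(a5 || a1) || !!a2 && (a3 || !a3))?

E1: (a2 || a3) && a2
    = a2
E2: !(!(a5 || a1) || !!a2 && (a3 || !a3))
    = !(!(a5 || a1) || !!a2)
    = (a5 || a1) && !a2
These differ: at a1=1, a2=0, a3=0, a5=0, E1 = 0 but E2 = 1.

No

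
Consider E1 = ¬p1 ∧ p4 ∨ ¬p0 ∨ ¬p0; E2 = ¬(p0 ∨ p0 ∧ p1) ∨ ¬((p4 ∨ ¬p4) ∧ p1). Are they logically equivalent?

No

E1: ¬p1 ∧ p4 ∨ ¬p0 ∨ ¬p0
    = ¬p1 ∧ p4 ∨ ¬p0   (idempotence)
E2: ¬(p0 ∨ p0 ∧ p1) ∨ ¬((p4 ∨ ¬p4) ∧ p1)
    = ¬(p0 ∨ p0 ∧ p1) ∨ ¬p1   (complement / identity)
    = ¬p0 ∨ ¬p1   (absorption)
These differ: at p0=1, p1=0, p4=0, E1 = 0 but E2 = 1.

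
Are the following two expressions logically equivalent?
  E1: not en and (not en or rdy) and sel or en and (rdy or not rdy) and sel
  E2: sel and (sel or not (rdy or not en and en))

Yes

E1: not en and (not en or rdy) and sel or en and (rdy or not rdy) and sel
    = not en and sel or en and (rdy or not rdy) and sel   — absorption
    = not en and sel or en and sel   — complement / identity
    = sel   — distribution
E2: sel and (sel or not (rdy or not en and en))
    = sel and (sel or not rdy)   — complement / identity
    = sel   — absorption
Both reduce to sel, so they are equivalent.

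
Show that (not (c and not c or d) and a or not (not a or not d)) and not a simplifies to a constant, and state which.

(not (c and not c or d) and a or not (not a or not d)) and not a
= (not (c and not c or d) and a or a and d) and not a   — De Morgan
= (not d and a or a and d) and not a   — complement / identity
= a and not a   — distribution
= False   — complement

False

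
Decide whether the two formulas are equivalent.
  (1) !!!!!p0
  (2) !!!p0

Yes

E1: !!!!!p0
    = !!!p0
    = !p0
E2: !!!p0
    = !p0
Both reduce to !p0, so they are equivalent.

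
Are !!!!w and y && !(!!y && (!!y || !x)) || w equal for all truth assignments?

E1: !!!!w
    = !!w   (double negation)
    = w   (double negation)
E2: y && !(!!y && (!!y || !x)) || w
    = y && !!!y || w   (absorption)
    = y && !y || w   (double negation)
    = w   (complement / identity)
Both reduce to w, so they are equivalent.

Yes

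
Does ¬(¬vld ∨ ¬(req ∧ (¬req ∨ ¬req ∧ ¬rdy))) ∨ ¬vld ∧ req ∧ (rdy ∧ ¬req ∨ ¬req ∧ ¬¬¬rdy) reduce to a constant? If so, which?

yes, False

¬(¬vld ∨ ¬(req ∧ (¬req ∨ ¬req ∧ ¬rdy))) ∨ ¬vld ∧ req ∧ (rdy ∧ ¬req ∨ ¬req ∧ ¬¬¬rdy)
= vld ∧ req ∧ (¬req ∨ ¬req ∧ ¬rdy) ∨ ¬vld ∧ req ∧ (rdy ∧ ¬req ∨ ¬req ∧ ¬¬¬rdy)   [De Morgan]
= vld ∧ req ∧ (¬req ∨ ¬req ∧ ¬rdy) ∨ ¬vld ∧ req ∧ (rdy ∧ ¬req ∨ ¬req ∧ ¬rdy)   [double negation]
= vld ∧ req ∧ (¬req ∨ ¬req ∧ ¬rdy) ∨ ¬vld ∧ req ∧ ¬req   [distribution]
= vld ∧ req ∧ ¬req ∨ ¬vld ∧ req ∧ ¬req   [absorption]
= req ∧ ¬req   [distribution]
= False   [complement]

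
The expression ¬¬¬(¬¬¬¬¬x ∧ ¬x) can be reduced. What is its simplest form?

¬¬¬(¬¬¬¬¬x ∧ ¬x)
= ¬¬(¬¬¬¬x ∨ x)
= ¬¬(¬¬x ∨ x)
= ¬¬(x ∨ x)
= x ∨ x
= x

x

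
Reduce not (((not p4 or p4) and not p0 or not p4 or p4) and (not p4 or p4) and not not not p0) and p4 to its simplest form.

p0 and p4

not (((not p4 or p4) and not p0 or not p4 or p4) and (not p4 or p4) and not not not p0) and p4
= not ((not p4 or p4) and (not p4 or p4) and not not not p0) and p4   — absorption
= not ((not p4 or p4) and not not not p0) and p4   — idempotence
= not not not not p0 and p4   — complement / identity
= not not p0 and p4   — double negation
= p0 and p4   — double negation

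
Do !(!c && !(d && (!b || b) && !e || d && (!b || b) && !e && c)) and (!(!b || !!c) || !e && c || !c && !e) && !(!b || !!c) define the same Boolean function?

No

E1: !(!c && !(d && (!b || b) && !e || d && (!b || b) && !e && c))
    = !(!c && !(d && (!b || b) && !e))   — absorption
    = c || d && (!b || b) && !e   — De Morgan
    = c || d && !e   — complement / identity
E2: (!(!b || !!c) || !e && c || !c && !e) && !(!b || !!c)
    = (!(!b || !!c) || !e) && !(!b || !!c)   — distribution
    = !(!b || !!c)   — absorption
    = b && !c   — De Morgan
These differ: at b=1, c=1, d=1, e=0, E1 = 1 but E2 = 0.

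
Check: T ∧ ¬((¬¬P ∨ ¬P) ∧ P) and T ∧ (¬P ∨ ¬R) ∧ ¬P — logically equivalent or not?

Yes

E1: T ∧ ¬((¬¬P ∨ ¬P) ∧ P)
    = T ∧ ¬((P ∨ ¬P) ∧ P)   [double negation]
    = T ∧ ¬P   [complement / identity]
E2: T ∧ (¬P ∨ ¬R) ∧ ¬P
    = T ∧ ¬P   [absorption]
Both reduce to T ∧ ¬P, so they are equivalent.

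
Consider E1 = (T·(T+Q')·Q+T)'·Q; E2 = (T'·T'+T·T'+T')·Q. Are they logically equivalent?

E1: (T·(T+Q')·Q+T)'·Q
    = (T·Q+T)'·Q   — absorption
    = T'·Q   — absorption
E2: (T'·T'+T·T'+T')·Q
    = (T'+T')·Q   — distribution
    = T'·Q   — idempotence
Both reduce to T'·Q, so they are equivalent.

Yes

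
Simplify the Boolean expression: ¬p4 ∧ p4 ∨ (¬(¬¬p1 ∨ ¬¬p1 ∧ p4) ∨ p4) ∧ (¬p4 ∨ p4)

¬p1 ∨ p4

¬p4 ∧ p4 ∨ (¬(¬¬p1 ∨ ¬¬p1 ∧ p4) ∨ p4) ∧ (¬p4 ∨ p4)
= ¬p4 ∧ p4 ∨ ¬(¬¬p1 ∨ ¬¬p1 ∧ p4) ∨ p4   — complement / identity
= ¬p4 ∧ p4 ∨ ¬¬¬p1 ∨ p4   — absorption
= ¬¬¬p1 ∨ p4   — complement / identity
= ¬p1 ∨ p4   — double negation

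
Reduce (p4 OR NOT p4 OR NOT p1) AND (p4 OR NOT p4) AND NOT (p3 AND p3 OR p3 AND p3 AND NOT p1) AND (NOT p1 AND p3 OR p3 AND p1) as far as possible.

FALSE

(p4 OR NOT p4 OR NOT p1) AND (p4 OR NOT p4) AND NOT (p3 AND p3 OR p3 AND p3 AND NOT p1) AND (NOT p1 AND p3 OR p3 AND p1)
= (p4 OR NOT p4 OR NOT p1) AND (p4 OR NOT p4) AND NOT (p3 AND p3 OR p3 AND p3 AND NOT p1) AND p3   — distribution
= (p4 OR NOT p4 OR NOT p1) AND (p4 OR NOT p4) AND NOT (p3 AND p3) AND p3   — absorption
= (p4 OR NOT p4) AND NOT (p3 AND p3) AND p3   — absorption
= NOT (p3 AND p3) AND p3   — complement / identity
= NOT p3 AND p3   — idempotence
= FALSE   — complement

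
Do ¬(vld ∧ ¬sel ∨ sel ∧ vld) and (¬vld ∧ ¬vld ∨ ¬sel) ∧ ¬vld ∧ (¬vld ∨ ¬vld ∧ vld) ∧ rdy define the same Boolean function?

E1: ¬(vld ∧ ¬sel ∨ sel ∧ vld)
    = ¬vld
E2: (¬vld ∧ ¬vld ∨ ¬sel) ∧ ¬vld ∧ (¬vld ∨ ¬vld ∧ vld) ∧ rdy
    = (¬vld ∧ ¬vld ∨ ¬sel) ∧ ¬vld ∧ ¬vld ∧ rdy
    = ¬vld ∧ ¬vld ∧ rdy
    = ¬vld ∧ rdy
These differ: at rdy=0, sel=0, vld=0, E1 = 1 but E2 = 0.

No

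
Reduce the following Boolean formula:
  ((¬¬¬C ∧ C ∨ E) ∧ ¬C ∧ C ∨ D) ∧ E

((¬¬¬C ∧ C ∨ E) ∧ ¬C ∧ C ∨ D) ∧ E
= ((¬C ∧ C ∨ E) ∧ ¬C ∧ C ∨ D) ∧ E   [double negation]
= (¬C ∧ C ∨ D) ∧ E   [absorption]
= D ∧ E   [complement / identity]

D ∧ E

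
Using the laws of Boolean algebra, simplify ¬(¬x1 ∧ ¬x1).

x1

¬(¬x1 ∧ ¬x1)
= x1 ∨ x1   (De Morgan)
= x1   (idempotence)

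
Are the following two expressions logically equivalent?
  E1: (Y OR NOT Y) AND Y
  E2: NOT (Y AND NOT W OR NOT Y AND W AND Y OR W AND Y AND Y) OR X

E1: (Y OR NOT Y) AND Y
    = Y
E2: NOT (Y AND NOT W OR NOT Y AND W AND Y OR W AND Y AND Y) OR X
    = NOT (Y AND NOT W OR W AND Y) OR X
    = NOT Y OR X
These differ: at W=0, X=0, Y=0, E1 = 0 but E2 = 1.

No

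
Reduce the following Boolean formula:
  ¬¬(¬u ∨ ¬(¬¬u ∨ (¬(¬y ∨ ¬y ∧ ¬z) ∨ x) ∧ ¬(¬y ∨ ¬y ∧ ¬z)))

¬¬(¬u ∨ ¬(¬¬u ∨ (¬(¬y ∨ ¬y ∧ ¬z) ∨ x) ∧ ¬(¬y ∨ ¬y ∧ ¬z)))
= ¬¬(¬u ∨ ¬(¬¬u ∨ ¬(¬y ∨ ¬y ∧ ¬z)))
= ¬¬(¬u ∨ ¬(¬¬u ∨ ¬¬y))
= ¬¬(¬u ∨ ¬u ∧ ¬y)
= ¬¬¬u
= ¬u

¬u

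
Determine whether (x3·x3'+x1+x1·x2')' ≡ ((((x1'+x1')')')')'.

Yes

E1: (x3·x3'+x1+x1·x2')'
    = (x1+x1·x2')'   (complement / identity)
    = x1'   (absorption)
E2: ((((x1'+x1')')')')'
    = (((x1·x1)')')'   (De Morgan)
    = (x1·x1)'   (double negation)
    = x1'   (idempotence)
Both reduce to x1', so they are equivalent.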